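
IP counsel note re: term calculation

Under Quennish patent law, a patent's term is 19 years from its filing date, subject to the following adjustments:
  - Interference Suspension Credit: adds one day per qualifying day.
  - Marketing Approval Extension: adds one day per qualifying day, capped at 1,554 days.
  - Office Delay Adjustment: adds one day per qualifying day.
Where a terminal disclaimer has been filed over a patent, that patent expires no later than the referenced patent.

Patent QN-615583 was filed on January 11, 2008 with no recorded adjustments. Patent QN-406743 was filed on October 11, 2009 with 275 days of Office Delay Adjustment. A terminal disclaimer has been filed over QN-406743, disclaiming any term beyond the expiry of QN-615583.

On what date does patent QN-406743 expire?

Natural term of QN-406743:
  Base: filing + 19 years → 11 October 2028.
  Office Delay Adjustment: +275 days → 13 July 2029.
Expiry of referenced patent QN-615583:
  Base: filing + 19 years → 11 January 2027.
Terminal disclaimer: QN-406743 expires on the earlier of 13 July 2029 and 11 January 2027.

January 11, 2027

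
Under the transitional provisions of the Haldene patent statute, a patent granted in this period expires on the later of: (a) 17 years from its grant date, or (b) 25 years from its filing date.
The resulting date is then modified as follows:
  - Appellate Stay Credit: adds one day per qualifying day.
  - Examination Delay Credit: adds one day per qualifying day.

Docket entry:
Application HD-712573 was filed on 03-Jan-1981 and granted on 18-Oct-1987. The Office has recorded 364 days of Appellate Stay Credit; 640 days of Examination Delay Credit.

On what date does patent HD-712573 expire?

2008-10-03

(a) grant + 17 years → 18 October 2004.
(b) filing + 25 years → 3 January 2006.
Later of the two: 3 January 2006.
Appellate Stay Credit: +364 days → 2 January 2007.
Examination Delay Credit: +640 days → 3 October 2008.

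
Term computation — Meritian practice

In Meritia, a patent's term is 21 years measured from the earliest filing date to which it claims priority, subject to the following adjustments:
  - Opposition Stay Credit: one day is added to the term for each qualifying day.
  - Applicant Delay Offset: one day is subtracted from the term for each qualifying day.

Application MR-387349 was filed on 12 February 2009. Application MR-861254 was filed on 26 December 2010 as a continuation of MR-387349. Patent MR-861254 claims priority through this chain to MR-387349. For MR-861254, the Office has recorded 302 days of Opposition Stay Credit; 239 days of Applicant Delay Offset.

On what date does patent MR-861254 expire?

Earliest priority filing: 12 February 2009.
Base term: 12 February 2009 + 21 years → 12 February 2030.
Opposition Stay Credit: +302 days → 11 December 2030.
Applicant Delay Offset: −239 days → 16 April 2030.

April 16, 2030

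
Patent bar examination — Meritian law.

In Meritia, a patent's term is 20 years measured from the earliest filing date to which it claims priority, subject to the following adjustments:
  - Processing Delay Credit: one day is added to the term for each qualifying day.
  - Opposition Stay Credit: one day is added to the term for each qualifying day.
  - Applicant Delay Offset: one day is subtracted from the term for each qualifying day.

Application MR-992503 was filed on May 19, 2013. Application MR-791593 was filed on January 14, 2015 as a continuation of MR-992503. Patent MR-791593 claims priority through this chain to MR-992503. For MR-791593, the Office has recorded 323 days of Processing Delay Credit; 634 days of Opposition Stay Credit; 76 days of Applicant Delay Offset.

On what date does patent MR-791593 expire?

Earliest priority filing: 19 May 2013.
Base term: 19 May 2013 + 20 years → 19 May 2033.
Processing Delay Credit: +323 days → 7 April 2034.
Opposition Stay Credit: +634 days → 1 January 2036.
Applicant Delay Offset: −76 days → 17 October 2035.

October 17, 2035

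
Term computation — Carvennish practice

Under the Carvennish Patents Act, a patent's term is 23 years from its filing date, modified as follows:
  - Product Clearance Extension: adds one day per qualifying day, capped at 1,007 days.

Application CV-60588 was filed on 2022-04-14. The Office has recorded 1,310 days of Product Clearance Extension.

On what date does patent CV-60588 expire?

Base term: filing date + 23 years → 14 April 2045.
Product Clearance Extension: 1310 days claimed exceeds the 1007-day cap, so +1007 days → 16 January 2048.

2048-01-16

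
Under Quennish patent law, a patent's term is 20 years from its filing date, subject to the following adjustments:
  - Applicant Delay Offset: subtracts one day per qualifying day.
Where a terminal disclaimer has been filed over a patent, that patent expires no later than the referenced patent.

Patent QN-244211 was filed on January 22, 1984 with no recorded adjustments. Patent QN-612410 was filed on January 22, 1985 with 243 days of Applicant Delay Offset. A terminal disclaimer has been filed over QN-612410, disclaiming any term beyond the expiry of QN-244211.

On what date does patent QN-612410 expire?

Natural term of QN-612410:
  Base: filing + 20 years → 22 January 2005.
  Applicant Delay Offset: −243 days → 24 May 2004.
Expiry of referenced patent QN-244211:
  Base: filing + 20 years → 22 January 2004.
Terminal disclaimer: QN-612410 expires on the earlier of 24 May 2004 and 22 January 2004.

January 22, 2004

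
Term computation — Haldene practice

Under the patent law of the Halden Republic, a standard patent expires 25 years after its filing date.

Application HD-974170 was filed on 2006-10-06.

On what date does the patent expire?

Filing date + 25 years → 6 October 2031.

October 6, 2031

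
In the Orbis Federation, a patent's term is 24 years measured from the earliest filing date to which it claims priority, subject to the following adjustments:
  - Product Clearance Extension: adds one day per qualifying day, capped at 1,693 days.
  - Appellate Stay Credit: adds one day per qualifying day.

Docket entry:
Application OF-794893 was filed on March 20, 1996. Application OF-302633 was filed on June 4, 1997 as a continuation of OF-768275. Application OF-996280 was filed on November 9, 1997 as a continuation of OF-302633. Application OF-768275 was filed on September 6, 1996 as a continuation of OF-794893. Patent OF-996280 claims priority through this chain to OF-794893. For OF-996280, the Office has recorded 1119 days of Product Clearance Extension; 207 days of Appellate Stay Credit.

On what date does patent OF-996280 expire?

Earliest priority filing: 20 March 1996.
Base term: 20 March 1996 + 24 years → 20 March 2020.
Product Clearance Extension: 1119 days (within the 1693-day cap) → +1119 days → 13 April 2023.
Appellate Stay Credit: +207 days → 6 November 2023.

November 6, 2023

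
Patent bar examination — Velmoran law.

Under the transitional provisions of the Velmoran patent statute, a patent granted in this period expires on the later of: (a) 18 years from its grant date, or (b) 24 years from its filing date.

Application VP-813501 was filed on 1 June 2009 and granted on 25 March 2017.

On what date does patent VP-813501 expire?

2035-03-25

(a) grant + 18 years → 25 March 2035.
(b) filing + 24 years → 1 June 2033.
Later of the two: 25 March 2035.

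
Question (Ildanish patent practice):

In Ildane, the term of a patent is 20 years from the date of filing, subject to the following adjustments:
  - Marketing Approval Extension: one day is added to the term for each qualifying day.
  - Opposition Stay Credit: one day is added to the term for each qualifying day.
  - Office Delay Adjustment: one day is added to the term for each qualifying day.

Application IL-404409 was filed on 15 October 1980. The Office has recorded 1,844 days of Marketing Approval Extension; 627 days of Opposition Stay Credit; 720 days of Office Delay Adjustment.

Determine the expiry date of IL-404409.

2009-07-11

Base term: filing date + 20 years → 15 October 2000.
Marketing Approval Extension: +1844 days → 2 November 2005.
Opposition Stay Credit: +627 days → 22 July 2007.
Office Delay Adjustment: +720 days → 11 July 2009.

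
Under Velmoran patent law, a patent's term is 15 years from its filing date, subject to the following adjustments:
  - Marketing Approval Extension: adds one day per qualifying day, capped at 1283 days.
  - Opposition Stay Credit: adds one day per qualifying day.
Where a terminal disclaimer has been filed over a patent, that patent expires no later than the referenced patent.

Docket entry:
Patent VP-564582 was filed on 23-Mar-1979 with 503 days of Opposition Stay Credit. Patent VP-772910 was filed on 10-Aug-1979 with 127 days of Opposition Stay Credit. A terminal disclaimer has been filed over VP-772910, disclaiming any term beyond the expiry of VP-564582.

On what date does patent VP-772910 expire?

Natural term of VP-772910:
  Base: filing + 15 years → 10 August 1994.
  Opposition Stay Credit: +127 days → 15 December 1994.
Expiry of referenced patent VP-564582:
  Base: filing + 15 years → 23 March 1994.
  Opposition Stay Credit: +503 days → 8 August 1995.
Terminal disclaimer: VP-772910 expires on the earlier of 15 December 1994 and 8 August 1995.

December 15, 1994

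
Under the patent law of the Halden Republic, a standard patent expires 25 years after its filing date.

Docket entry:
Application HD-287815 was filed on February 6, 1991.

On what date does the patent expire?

February 6, 2016

Filing date + 25 years → 6 February 2016.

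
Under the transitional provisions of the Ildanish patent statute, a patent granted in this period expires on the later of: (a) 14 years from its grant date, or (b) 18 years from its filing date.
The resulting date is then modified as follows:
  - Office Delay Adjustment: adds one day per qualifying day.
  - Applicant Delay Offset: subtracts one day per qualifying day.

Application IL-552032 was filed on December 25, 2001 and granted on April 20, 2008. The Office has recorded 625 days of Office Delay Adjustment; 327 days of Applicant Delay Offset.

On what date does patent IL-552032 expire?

2023-02-12

(a) grant + 14 years → 20 April 2022.
(b) filing + 18 years → 25 December 2019.
Later of the two: 20 April 2022.
Office Delay Adjustment: +625 days → 5 January 2024.
Applicant Delay Offset: −327 days → 12 February 2023.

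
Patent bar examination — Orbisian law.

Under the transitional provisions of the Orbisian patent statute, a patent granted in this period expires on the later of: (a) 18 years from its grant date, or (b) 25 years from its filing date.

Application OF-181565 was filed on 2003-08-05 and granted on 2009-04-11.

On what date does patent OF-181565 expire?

2028-08-05

(a) grant + 18 years → 11 April 2027.
(b) filing + 25 years → 5 August 2028.
Later of the two: 5 August 2028.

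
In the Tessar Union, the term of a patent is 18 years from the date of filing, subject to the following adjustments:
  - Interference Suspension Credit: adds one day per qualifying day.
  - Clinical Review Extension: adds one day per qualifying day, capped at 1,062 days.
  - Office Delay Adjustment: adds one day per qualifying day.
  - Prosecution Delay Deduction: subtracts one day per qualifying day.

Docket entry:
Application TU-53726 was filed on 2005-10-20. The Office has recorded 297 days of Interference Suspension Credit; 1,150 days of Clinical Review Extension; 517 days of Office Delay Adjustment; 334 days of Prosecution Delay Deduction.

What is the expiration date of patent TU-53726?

January 9, 2028

Base term: filing date + 18 years → 20 October 2023.
Interference Suspension Credit: +297 days → 12 August 2024.
Clinical Review Extension: 1150 days claimed exceeds the 1062-day cap, so +1062 days → 10 July 2027.
Office Delay Adjustment: +517 days → 8 December 2028.
Prosecution Delay Deduction: −334 days → 9 January 2028.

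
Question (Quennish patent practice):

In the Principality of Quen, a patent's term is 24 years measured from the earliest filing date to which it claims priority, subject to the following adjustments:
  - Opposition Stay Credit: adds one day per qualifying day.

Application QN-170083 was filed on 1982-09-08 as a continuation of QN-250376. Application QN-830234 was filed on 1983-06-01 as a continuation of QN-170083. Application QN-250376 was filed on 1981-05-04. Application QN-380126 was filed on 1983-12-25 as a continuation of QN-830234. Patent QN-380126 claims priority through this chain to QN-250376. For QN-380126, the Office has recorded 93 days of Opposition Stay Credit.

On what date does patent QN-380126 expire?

Earliest priority filing: 4 May 1981.
Base term: 4 May 1981 + 24 years → 4 May 2005.
Opposition Stay Credit: +93 days → 5 August 2005.

August 5, 2005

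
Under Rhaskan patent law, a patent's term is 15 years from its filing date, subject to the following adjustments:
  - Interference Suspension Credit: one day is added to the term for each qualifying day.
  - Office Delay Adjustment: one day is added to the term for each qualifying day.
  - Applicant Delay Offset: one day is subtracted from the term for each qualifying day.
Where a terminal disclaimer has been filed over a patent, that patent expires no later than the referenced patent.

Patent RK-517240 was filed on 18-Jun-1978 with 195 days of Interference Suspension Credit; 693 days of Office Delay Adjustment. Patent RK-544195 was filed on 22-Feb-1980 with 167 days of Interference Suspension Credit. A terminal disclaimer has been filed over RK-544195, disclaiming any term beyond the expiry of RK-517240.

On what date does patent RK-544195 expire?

Natural term of RK-544195:
  Base: filing + 15 years → 22 February 1995.
  Interference Suspension Credit: +167 days → 8 August 1995.
Expiry of referenced patent RK-517240:
  Base: filing + 15 years → 18 June 1993.
  Interference Suspension Credit: +195 days → 30 December 1993.
  Office Delay Adjustment: +693 days → 23 November 1995.
Terminal disclaimer: RK-544195 expires on the earlier of 8 August 1995 and 23 November 1995.

1995-08-08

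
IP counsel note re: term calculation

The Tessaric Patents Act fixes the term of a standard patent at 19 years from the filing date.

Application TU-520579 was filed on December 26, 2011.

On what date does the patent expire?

2030-12-26

Filing date + 19 years → 26 December 2030.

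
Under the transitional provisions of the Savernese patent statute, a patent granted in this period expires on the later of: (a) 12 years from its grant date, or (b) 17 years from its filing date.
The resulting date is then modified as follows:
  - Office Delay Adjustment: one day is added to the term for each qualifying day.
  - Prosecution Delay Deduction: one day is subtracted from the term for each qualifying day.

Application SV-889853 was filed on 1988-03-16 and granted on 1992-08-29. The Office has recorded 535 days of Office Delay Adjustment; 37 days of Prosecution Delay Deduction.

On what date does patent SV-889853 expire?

July 27, 2006

(a) grant + 12 years → 29 August 2004.
(b) filing + 17 years → 16 March 2005.
Later of the two: 16 March 2005.
Office Delay Adjustment: +535 days → 2 September 2006.
Prosecution Delay Deduction: −37 days → 27 July 2006.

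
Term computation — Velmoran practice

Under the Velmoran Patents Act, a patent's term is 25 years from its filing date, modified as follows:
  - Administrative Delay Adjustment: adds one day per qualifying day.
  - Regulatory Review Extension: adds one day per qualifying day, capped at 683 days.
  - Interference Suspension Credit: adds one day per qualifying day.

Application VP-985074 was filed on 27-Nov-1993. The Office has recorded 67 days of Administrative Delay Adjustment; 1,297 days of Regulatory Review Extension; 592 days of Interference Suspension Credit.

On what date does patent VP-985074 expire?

2022-07-31

Base term: filing date + 25 years → 27 November 2018.
Administrative Delay Adjustment: +67 days → 2 February 2019.
Regulatory Review Extension: 1297 days claimed exceeds the 683-day cap, so +683 days → 16 December 2020.
Interference Suspension Credit: +592 days → 31 July 2022.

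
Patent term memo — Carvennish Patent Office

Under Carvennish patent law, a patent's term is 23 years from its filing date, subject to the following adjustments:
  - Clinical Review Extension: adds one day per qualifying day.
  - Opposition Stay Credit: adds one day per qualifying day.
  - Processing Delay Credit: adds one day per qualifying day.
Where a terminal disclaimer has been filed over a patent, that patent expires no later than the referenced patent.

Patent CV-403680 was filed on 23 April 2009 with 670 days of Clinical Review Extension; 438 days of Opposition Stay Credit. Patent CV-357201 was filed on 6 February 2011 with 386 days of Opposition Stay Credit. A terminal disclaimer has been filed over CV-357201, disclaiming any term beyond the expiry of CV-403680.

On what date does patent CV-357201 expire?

Natural term of CV-357201:
  Base: filing + 23 years → 6 February 2034.
  Opposition Stay Credit: +386 days → 27 February 2035.
Expiry of referenced patent CV-403680:
  Base: filing + 23 years → 23 April 2032.
  Clinical Review Extension: +670 days → 22 February 2034.
  Opposition Stay Credit: +438 days → 6 May 2035.
Terminal disclaimer: CV-357201 expires on the earlier of 27 February 2035 and 6 May 2035.

February 27, 2035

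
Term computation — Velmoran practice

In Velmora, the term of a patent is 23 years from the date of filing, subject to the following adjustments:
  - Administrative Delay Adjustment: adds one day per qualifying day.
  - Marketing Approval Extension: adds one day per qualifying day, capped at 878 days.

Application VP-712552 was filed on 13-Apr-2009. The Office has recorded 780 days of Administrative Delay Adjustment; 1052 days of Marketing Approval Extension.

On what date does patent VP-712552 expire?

Base term: filing date + 23 years → 13 April 2032.
Administrative Delay Adjustment: +780 days → 2 June 2034.
Marketing Approval Extension: 1052 days claimed exceeds the 878-day cap, so +878 days → 27 October 2036.

October 27, 2036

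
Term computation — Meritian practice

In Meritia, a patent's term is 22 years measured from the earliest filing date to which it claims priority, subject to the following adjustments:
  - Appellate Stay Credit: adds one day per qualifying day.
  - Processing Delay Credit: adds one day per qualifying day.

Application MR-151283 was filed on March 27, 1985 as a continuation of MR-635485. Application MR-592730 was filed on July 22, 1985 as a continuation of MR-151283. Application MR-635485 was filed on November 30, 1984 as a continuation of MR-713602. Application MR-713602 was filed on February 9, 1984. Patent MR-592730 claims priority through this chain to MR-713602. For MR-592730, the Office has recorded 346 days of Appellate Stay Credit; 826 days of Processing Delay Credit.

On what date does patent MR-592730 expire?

2009-04-26

Earliest priority filing: 9 February 1984.
Base term: 9 February 1984 + 22 years → 9 February 2006.
Appellate Stay Credit: +346 days → 21 January 2007.
Processing Delay Credit: +826 days → 26 April 2009.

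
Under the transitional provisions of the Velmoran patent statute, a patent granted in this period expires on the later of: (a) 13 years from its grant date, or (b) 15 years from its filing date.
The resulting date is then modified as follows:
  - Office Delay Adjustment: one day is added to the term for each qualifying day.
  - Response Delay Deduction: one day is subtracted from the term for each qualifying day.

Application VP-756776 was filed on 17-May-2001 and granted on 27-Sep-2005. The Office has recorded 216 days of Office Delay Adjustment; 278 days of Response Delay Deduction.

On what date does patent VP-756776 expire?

2018-07-27

(a) grant + 13 years → 27 September 2018.
(b) filing + 15 years → 17 May 2016.
Later of the two: 27 September 2018.
Office Delay Adjustment: +216 days → 1 May 2019.
Response Delay Deduction: −278 days → 27 July 2018.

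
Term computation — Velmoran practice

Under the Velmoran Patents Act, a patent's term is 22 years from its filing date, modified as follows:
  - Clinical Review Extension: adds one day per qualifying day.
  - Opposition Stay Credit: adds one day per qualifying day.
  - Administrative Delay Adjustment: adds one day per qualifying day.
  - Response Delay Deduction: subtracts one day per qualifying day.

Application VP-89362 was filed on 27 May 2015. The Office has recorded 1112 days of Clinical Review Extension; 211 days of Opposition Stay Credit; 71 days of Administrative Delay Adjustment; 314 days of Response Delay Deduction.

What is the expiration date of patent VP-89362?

Base term: filing date + 22 years → 27 May 2037.
Clinical Review Extension: +1112 days → 12 June 2040.
Opposition Stay Credit: +211 days → 9 January 2041.
Administrative Delay Adjustment: +71 days → 21 March 2041.
Response Delay Deduction: −314 days → 11 May 2040.

May 11, 2040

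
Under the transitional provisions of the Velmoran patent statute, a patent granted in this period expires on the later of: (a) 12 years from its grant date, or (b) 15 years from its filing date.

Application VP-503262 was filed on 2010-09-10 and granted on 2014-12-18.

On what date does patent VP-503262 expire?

2026-12-18

(a) grant + 12 years → 18 December 2026.
(b) filing + 15 years → 10 September 2025.
Later of the two: 18 December 2026.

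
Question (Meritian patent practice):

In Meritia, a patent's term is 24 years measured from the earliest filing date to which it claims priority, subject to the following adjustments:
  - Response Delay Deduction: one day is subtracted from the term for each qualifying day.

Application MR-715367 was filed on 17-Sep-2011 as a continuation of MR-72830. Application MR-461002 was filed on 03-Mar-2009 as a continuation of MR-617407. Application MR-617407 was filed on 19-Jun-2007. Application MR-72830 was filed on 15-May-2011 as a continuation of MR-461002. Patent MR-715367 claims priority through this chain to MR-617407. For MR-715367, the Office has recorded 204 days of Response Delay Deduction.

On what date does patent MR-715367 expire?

Earliest priority filing: 19 June 2007.
Base term: 19 June 2007 + 24 years → 19 June 2031.
Response Delay Deduction: −204 days → 27 November 2030.

November 27, 2030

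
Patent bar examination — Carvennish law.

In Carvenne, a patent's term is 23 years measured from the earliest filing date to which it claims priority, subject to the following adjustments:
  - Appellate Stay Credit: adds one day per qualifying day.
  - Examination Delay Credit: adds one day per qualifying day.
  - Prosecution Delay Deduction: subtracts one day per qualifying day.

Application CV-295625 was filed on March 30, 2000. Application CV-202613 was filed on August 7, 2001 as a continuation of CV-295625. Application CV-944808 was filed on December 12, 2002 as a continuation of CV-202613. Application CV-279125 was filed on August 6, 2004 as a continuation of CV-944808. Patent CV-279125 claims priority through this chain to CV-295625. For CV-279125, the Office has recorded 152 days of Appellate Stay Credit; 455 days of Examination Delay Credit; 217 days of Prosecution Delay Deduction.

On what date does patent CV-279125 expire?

Earliest priority filing: 30 March 2000.
Base term: 30 March 2000 + 23 years → 30 March 2023.
Appellate Stay Credit: +152 days → 29 August 2023.
Examination Delay Credit: +455 days → 26 November 2024.
Prosecution Delay Deduction: −217 days → 23 April 2024.

2024-04-23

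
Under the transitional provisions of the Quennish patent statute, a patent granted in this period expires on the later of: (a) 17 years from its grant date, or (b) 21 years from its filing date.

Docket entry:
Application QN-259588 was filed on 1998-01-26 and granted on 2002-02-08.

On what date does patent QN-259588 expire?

February 8, 2019

(a) grant + 17 years → 8 February 2019.
(b) filing + 21 years → 26 January 2019.
Later of the two: 8 February 2019.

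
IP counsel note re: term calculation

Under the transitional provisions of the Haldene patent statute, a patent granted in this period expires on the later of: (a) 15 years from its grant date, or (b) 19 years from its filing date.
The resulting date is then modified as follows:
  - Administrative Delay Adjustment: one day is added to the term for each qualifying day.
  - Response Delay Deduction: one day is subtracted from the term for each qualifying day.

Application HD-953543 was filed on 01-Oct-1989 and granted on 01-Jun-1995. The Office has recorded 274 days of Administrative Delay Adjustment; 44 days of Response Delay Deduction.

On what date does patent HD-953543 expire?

2011-01-17

(a) grant + 15 years → 1 June 2010.
(b) filing + 19 years → 1 October 2008.
Later of the two: 1 June 2010.
Administrative Delay Adjustment: +274 days → 2 March 2011.
Response Delay Deduction: −44 days → 17 January 2011.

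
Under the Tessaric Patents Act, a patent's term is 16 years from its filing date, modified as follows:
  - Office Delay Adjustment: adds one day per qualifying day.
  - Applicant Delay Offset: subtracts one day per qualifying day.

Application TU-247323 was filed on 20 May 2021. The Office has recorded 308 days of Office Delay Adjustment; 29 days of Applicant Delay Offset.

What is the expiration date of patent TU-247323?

2038-02-23

Base term: filing date + 16 years → 20 May 2037.
Office Delay Adjustment: +308 days → 24 March 2038.
Applicant Delay Offset: −29 days → 23 February 2038.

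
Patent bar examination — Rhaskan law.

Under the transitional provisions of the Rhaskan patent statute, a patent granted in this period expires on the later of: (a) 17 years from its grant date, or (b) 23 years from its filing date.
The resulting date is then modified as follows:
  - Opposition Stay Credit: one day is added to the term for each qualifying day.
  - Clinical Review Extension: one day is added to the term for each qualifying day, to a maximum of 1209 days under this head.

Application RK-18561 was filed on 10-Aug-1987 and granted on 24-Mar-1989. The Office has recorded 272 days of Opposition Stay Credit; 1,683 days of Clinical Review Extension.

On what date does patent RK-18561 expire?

2014-08-30

(a) grant + 17 years → 24 March 2006.
(b) filing + 23 years → 10 August 2010.
Later of the two: 10 August 2010.
Opposition Stay Credit: +272 days → 9 May 2011.
Clinical Review Extension: 1683 days claimed exceeds the 1209-day cap, so +1209 days → 30 August 2014.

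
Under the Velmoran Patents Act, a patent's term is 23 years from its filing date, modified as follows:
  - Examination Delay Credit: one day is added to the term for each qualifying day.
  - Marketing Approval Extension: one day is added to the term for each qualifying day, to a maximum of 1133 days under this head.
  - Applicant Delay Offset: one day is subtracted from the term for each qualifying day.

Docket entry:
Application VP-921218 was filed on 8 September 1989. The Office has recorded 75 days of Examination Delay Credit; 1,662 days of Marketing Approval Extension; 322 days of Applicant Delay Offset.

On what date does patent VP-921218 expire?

2015-02-11

Base term: filing date + 23 years → 8 September 2012.
Examination Delay Credit: +75 days → 22 November 2012.
Marketing Approval Extension: 1662 days claimed exceeds the 1133-day cap, so +1133 days → 30 December 2015.
Applicant Delay Offset: −322 days → 11 February 2015.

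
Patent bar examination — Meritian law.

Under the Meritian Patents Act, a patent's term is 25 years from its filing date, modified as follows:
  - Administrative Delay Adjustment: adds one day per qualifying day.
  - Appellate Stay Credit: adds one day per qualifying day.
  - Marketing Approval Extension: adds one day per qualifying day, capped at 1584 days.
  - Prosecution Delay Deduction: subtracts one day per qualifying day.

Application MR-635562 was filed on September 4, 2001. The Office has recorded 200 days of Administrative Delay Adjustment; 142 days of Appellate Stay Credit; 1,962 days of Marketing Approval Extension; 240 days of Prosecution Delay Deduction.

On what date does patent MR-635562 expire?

Base term: filing date + 25 years → 4 September 2026.
Administrative Delay Adjustment: +200 days → 23 March 2027.
Appellate Stay Credit: +142 days → 12 August 2027.
Marketing Approval Extension: 1962 days claimed exceeds the 1584-day cap, so +1584 days → 13 December 2031.
Prosecution Delay Deduction: −240 days → 17 April 2031.

2031-04-17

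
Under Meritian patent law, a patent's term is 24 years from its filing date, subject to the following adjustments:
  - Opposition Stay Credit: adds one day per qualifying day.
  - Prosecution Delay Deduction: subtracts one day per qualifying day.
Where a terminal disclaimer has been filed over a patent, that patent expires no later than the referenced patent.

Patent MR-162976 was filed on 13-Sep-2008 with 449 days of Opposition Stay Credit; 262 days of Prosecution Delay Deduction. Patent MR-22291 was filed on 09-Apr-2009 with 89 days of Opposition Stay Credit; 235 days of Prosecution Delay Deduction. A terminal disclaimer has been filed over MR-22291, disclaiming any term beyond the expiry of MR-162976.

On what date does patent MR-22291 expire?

Natural term of MR-22291:
  Base: filing + 24 years → 9 April 2033.
  Opposition Stay Credit: +89 days → 7 July 2033.
  Prosecution Delay Deduction: −235 days → 14 November 2032.
Expiry of referenced patent MR-162976:
  Base: filing + 24 years → 13 September 2032.
  Opposition Stay Credit: +449 days → 6 December 2033.
  Prosecution Delay Deduction: −262 days → 19 March 2033.
Terminal disclaimer: MR-22291 expires on the earlier of 14 November 2032 and 19 March 2033.

2032-11-14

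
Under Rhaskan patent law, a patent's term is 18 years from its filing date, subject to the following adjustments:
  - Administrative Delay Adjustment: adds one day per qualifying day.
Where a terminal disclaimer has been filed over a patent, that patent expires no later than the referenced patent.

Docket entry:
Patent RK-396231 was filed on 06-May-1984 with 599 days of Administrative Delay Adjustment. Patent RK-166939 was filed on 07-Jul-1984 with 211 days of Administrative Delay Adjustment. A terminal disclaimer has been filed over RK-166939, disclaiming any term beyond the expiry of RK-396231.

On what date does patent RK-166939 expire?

Natural term of RK-166939:
  Base: filing + 18 years → 7 July 2002.
  Administrative Delay Adjustment: +211 days → 3 February 2003.
Expiry of referenced patent RK-396231:
  Base: filing + 18 years → 6 May 2002.
  Administrative Delay Adjustment: +599 days → 26 December 2003.
Terminal disclaimer: RK-166939 expires on the earlier of 3 February 2003 and 26 December 2003.

February 3, 2003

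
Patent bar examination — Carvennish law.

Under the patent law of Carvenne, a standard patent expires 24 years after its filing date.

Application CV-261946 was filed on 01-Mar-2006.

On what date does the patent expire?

Filing date + 24 years → 1 March 2030.

March 1, 2030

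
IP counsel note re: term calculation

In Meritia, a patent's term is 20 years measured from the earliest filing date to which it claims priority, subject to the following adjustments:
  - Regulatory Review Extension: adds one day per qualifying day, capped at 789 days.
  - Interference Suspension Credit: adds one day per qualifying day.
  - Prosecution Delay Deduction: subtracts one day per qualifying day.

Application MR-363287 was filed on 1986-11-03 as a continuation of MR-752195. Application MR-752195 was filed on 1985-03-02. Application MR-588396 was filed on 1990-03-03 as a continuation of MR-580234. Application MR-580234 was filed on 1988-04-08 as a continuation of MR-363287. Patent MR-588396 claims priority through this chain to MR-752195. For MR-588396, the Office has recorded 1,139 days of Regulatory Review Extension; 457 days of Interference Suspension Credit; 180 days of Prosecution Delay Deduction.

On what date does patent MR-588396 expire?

2008-02-01

Earliest priority filing: 2 March 1985.
Base term: 2 March 1985 + 20 years → 2 March 2005.
Regulatory Review Extension: 1139 days claimed exceeds the 789-day cap, so +789 days → 30 April 2007.
Interference Suspension Credit: +457 days → 30 July 2008.
Prosecution Delay Deduction: −180 days → 1 February 2008.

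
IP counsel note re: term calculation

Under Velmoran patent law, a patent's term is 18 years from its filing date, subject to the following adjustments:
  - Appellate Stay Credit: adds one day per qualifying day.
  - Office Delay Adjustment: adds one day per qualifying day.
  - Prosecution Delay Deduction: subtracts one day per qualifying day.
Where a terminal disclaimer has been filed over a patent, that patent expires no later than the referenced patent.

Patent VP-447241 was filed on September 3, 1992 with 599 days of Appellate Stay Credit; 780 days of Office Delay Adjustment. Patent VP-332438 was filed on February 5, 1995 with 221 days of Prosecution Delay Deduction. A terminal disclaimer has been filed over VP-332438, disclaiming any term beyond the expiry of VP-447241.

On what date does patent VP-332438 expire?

Natural term of VP-332438:
  Base: filing + 18 years → 5 February 2013.
  Prosecution Delay Deduction: −221 days → 29 June 2012.
Expiry of referenced patent VP-447241:
  Base: filing + 18 years → 3 September 2010.
  Appellate Stay Credit: +599 days → 24 April 2012.
  Office Delay Adjustment: +780 days → 13 June 2014.
Terminal disclaimer: VP-332438 expires on the earlier of 29 June 2012 and 13 June 2014.

2012-06-29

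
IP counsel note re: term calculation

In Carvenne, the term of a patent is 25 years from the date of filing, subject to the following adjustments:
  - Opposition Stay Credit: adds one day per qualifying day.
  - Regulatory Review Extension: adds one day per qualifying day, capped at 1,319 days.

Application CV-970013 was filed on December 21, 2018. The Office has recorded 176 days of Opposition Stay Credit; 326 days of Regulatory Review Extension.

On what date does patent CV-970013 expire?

Base term: filing date + 25 years → 21 December 2043.
Opposition Stay Credit: +176 days → 14 June 2044.
Regulatory Review Extension: 326 days (within the 1319-day cap) → +326 days → 6 May 2045.

May 6, 2045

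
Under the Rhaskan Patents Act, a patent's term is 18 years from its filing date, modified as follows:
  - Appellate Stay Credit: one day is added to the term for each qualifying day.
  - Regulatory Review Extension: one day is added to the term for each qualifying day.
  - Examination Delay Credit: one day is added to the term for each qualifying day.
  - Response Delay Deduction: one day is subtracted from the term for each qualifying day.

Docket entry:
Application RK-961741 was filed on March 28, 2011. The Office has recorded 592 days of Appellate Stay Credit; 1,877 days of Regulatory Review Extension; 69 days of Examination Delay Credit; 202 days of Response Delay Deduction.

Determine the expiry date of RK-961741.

Base term: filing date + 18 years → 28 March 2029.
Appellate Stay Credit: +592 days → 10 November 2030.
Regulatory Review Extension: +1877 days → 31 December 2035.
Examination Delay Credit: +69 days → 9 March 2036.
Response Delay Deduction: −202 days → 20 August 2035.

August 20, 2035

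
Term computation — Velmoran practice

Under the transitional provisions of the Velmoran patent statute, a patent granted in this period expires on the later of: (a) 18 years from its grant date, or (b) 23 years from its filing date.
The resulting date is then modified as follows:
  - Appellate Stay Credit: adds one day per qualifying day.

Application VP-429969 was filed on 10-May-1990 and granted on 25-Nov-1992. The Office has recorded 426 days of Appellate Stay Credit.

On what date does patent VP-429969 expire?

(a) grant + 18 years → 25 November 2010.
(b) filing + 23 years → 10 May 2013.
Later of the two: 10 May 2013.
Appellate Stay Credit: +426 days → 10 July 2014.

July 10, 2014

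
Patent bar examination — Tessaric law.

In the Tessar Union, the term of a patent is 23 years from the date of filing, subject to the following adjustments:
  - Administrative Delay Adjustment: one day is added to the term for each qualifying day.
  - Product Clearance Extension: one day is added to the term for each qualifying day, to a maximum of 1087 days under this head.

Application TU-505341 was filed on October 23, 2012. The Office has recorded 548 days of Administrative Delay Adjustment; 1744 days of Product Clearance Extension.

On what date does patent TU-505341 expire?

April 14, 2040

Base term: filing date + 23 years → 23 October 2035.
Administrative Delay Adjustment: +548 days → 23 April 2037.
Product Clearance Extension: 1744 days claimed exceeds the 1087-day cap, so +1087 days → 14 April 2040.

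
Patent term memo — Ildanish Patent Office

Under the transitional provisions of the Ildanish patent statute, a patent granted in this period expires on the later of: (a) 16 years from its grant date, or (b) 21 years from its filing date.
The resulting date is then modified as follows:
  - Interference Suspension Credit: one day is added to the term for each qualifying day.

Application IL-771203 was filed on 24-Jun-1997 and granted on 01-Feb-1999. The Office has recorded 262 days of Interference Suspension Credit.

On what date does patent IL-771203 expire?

(a) grant + 16 years → 1 February 2015.
(b) filing + 21 years → 24 June 2018.
Later of the two: 24 June 2018.
Interference Suspension Credit: +262 days → 13 March 2019.

March 13, 2019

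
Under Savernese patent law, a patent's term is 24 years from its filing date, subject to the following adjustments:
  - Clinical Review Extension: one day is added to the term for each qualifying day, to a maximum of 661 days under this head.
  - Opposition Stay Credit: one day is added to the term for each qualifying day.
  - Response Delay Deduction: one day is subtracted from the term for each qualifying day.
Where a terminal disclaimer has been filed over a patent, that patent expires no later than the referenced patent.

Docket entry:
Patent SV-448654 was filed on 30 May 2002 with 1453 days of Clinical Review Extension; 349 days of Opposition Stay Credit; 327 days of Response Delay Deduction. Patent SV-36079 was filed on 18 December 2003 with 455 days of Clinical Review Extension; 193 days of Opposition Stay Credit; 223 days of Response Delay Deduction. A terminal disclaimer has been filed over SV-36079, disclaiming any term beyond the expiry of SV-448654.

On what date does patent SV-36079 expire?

2028-04-12

Natural term of SV-36079:
  Base: filing + 24 years → 18 December 2027.
  Clinical Review Extension: 455 days (within the 661-day cap) → +455 days → 17 March 2029.
  Opposition Stay Credit: +193 days → 26 September 2029.
  Response Delay Deduction: −223 days → 15 February 2029.
Expiry of referenced patent SV-448654:
  Base: filing + 24 years → 30 May 2026.
  Clinical Review Extension: 1453 days claimed exceeds the 661-day cap, so +661 days → 21 March 2028.
  Opposition Stay Credit: +349 days → 5 March 2029.
  Response Delay Deduction: −327 days → 12 April 2028.
Terminal disclaimer: SV-36079 expires on the earlier of 15 February 2029 and 12 April 2028.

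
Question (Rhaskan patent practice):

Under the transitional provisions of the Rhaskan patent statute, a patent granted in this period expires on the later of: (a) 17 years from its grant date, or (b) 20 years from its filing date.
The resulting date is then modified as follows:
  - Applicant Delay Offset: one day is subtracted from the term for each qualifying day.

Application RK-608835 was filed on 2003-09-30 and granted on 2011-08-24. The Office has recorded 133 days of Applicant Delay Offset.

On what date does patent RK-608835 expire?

April 13, 2028

(a) grant + 17 years → 24 August 2028.
(b) filing + 20 years → 30 September 2023.
Later of the two: 24 August 2028.
Applicant Delay Offset: −133 days → 13 April 2028.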